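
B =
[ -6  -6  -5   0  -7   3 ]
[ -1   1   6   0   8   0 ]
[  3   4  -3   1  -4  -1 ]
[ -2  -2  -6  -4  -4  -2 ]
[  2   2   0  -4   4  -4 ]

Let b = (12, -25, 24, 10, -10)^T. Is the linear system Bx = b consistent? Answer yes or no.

yes

Row reduce the augmented matrix [B | b].
R2 ← R2 − (1/6)·R1: [0, 2, 41/6, 0, 55/6, -1/2, -27]
R3 ← R3 + (1/2)·R1: [0, 1, -11/2, 1, -15/2, 1/2, 30]
R4 ← R4 − (1/3)·R1: [0, 0, -13/3, -4, -5/3, -3, 6]
R5 ← R5 + (1/3)·R1: [0, 0, -5/3, -4, 5/3, -3, -6]
R3 ← R3 − (1/2)·R2: [0, 0, -107/12, 1, -145/12, 3/4, 87/2]
R4 ← R4 − (52/107)·R3: [0, 0, 0, -480/107, 450/107, -360/107, -1620/107]
R5 ← R5 − (20/107)·R3: [0, 0, 0, -448/107, 420/107, -336/107, -1512/107]
R5 ← R5 − (14/15)·R4: [0, 0, 0, 0, 0, 0, 0]
The echelon form has 4 nonzero rows, and every pivot lies in the first 6 columns, so rank(B) = rank([B|b]) = 4.
The system is consistent.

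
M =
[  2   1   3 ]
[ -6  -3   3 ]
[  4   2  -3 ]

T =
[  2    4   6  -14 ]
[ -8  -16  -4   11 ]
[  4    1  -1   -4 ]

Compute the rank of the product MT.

First compute MT:
[[  8,  -5,   5, -29],
 [ 24,  27, -27,  39],
 [-20, -19,  19, -22]]
Now row reduce the product.
R2 ← R2 − (3)·R1: [0, 42, -42, 126]
R3 ← R3 + (5/2)·R1: [0, -63/2, 63/2, -189/2]
R3 ← R3 + (3/4)·R2: [0, 0, 0, 0]
2 nonzero rows, so rank(MT) = 2.

2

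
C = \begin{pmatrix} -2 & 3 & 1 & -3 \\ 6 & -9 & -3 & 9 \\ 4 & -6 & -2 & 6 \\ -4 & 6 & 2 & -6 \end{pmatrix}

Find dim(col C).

Row reduce to echelon form.
R2 ← R2 + (3)·R1: [0, 0, 0, 0]
R3 ← R3 + (2)·R1: [0, 0, 0, 0]
R4 ← R4 − (2)·R1: [0, 0, 0, 0]
Echelon form has 1 nonzero row, so rank(C) = 1.
The column space has dimension equal to the rank: 1.

1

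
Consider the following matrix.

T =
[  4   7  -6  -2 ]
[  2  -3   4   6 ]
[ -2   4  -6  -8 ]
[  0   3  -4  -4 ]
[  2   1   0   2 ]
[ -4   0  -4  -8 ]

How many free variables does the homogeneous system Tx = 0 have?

1

Row reduce to echelon form.
R2 ← R2 − (1/2)·R1: [0, -13/2, 7, 7]
R3 ← R3 + (1/2)·R1: [0, 15/2, -9, -9]
R5 ← R5 − (1/2)·R1: [0, -5/2, 3, 3]
R6 ← R6 + R1: [0, 7, -10, -10]
R3 ← R3 + (15/13)·R2: [0, 0, -12/13, -12/13]
R4 ← R4 + (6/13)·R2: [0, 0, -10/13, -10/13]
R5 ← R5 − (5/13)·R2: [0, 0, 4/13, 4/13]
R6 ← R6 + (14/13)·R2: [0, 0, -32/13, -32/13]
R4 ← R4 − (5/6)·R3: [0, 0, 0, 0]
R5 ← R5 + (1/3)·R3: [0, 0, 0, 0]
R6 ← R6 − (8/3)·R3: [0, 0, 0, 0]
3 nonzero rows, so rank(T) = 3.
T has 4 columns; by rank–nullity, nullity = 4 − 3 = 1.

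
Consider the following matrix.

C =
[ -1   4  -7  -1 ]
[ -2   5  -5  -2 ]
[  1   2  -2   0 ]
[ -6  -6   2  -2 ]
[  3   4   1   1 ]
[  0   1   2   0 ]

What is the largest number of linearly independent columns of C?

Row reduce to echelon form.
R2 ← R2 − (2)·R1: [0, -3, 9, 0]
R3 ← R3 + R1: [0, 6, -9, -1]
R4 ← R4 − (6)·R1: [0, -30, 44, 4]
R5 ← R5 + (3)·R1: [0, 16, -20, -2]
R3 ← R3 + (2)·R2: [0, 0, 9, -1]
R4 ← R4 − (10)·R2: [0, 0, -46, 4]
R5 ← R5 + (16/3)·R2: [0, 0, 28, -2]
R6 ← R6 + (1/3)·R2: [0, 0, 5, 0]
R4 ← R4 + (46/9)·R3: [0, 0, 0, -10/9]
R5 ← R5 − (28/9)·R3: [0, 0, 0, 10/9]
R6 ← R6 − (5/9)·R3: [0, 0, 0, 5/9]
R5 ← R5 + R4: [0, 0, 0, 0]
R6 ← R6 + (1/2)·R4: [0, 0, 0, 0]
Echelon form has 4 nonzero rows, so rank(C) = 4.
The rank gives the maximum number of linearly independent columns: 4.

4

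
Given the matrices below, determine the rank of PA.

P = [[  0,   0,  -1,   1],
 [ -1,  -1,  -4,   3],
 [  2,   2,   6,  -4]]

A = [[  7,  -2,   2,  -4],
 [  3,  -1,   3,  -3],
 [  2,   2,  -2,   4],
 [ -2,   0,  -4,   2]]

First compute PA:
[[ -4,  -2,  -2,  -2],
 [-24,  -5,  -9,  -3],
 [ 40,   6,  14,   2]]
Now row reduce the product.
R2 ← R2 − (6)·R1: [0, 7, 3, 9]
R3 ← R3 + (10)·R1: [0, -14, -6, -18]
R3 ← R3 + (2)·R2: [0, 0, 0, 0]
2 nonzero rows, so rank(PA) = 2.

2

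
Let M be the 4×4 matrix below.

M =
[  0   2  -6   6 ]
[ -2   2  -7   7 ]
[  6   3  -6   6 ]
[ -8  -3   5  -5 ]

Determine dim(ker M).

2

Row reduce to echelon form.
Swap R1 ↔ R2
R3 ← R3 + (3)·R1: [0, 9, -27, 27]
R4 ← R4 − (4)·R1: [0, -11, 33, -33]
R3 ← R3 − (9/2)·R2: [0, 0, 0, 0]
R4 ← R4 + (11/2)·R2: [0, 0, 0, 0]
2 nonzero rows, so rank(M) = 2.
M has 4 columns; by rank–nullity, nullity = 4 − 2 = 2.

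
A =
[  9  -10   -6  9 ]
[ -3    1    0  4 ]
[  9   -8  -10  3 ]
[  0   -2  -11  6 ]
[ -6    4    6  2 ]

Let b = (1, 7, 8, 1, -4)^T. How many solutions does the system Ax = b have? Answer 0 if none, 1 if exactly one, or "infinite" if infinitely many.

0

Row reduce the augmented matrix [A | b].
R2 ← R2 + (1/3)·R1: [0, -7/3, -2, 7, 22/3]
R3 ← R3 − R1: [0, 2, -4, -6, 7]
R5 ← R5 + (2/3)·R1: [0, -8/3, 2, 8, -10/3]
R3 ← R3 + (6/7)·R2: [0, 0, -40/7, 0, 93/7]
R4 ← R4 − (6/7)·R2: [0, 0, -65/7, 0, -37/7]
R5 ← R5 − (8/7)·R2: [0, 0, 30/7, 0, -82/7]
R4 ← R4 − (13/8)·R3: [0, 0, 0, 0, -215/8]
R5 ← R5 + (3/4)·R3: [0, 0, 0, 0, -7/4]
R5 ← R5 − (14/215)·R4: [0, 0, 0, 0, 0]
The echelon form has 4 nonzero rows; the last pivot sits in the augmented column, so rank(A) = 3 but rank([A|b]) = 4.
Since the ranks differ, the system is inconsistent.
It has no solutions.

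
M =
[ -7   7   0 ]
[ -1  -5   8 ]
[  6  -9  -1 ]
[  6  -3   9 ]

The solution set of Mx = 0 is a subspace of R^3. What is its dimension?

Row reduce to echelon form.
R2 ← R2 − (1/7)·R1: [0, -6, 8]
R3 ← R3 + (6/7)·R1: [0, -3, -1]
R4 ← R4 + (6/7)·R1: [0, 3, 9]
R3 ← R3 − (1/2)·R2: [0, 0, -5]
R4 ← R4 + (1/2)·R2: [0, 0, 13]
R4 ← R4 + (13/5)·R3: [0, 0, 0]
3 nonzero rows, so rank(M) = 3.
M has 3 columns; by rank–nullity, nullity = 3 − 3 = 0.

0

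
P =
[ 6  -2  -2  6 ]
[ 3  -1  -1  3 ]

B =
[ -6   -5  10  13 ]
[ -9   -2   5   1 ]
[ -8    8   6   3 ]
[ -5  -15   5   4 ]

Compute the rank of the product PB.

1

First compute PB:
[[-32, -132,  68,  94],
 [-16, -66,  34,  47]]
Now row reduce the product.
R2 ← R2 − (1/2)·R1: [0, 0, 0, 0]
1 nonzero row, so rank(PB) = 1.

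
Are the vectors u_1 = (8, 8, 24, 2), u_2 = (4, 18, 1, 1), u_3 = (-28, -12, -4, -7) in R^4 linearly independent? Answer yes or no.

Form the matrix with these vectors as rows and row reduce.
R2 ← R2 − (1/2)·R1: [0, 14, -11, 0]
R3 ← R3 + (7/2)·R1: [0, 16, 80, 0]
R3 ← R3 − (8/7)·R2: [0, 0, 648/7, 0]
3 nonzero rows, so the 3 vectors span a space of dimension 3.
Since 3 = 3, the vectors are linearly independent.

yes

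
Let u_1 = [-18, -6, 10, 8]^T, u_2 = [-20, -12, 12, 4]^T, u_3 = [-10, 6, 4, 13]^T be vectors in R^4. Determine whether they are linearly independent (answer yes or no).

no

Form the matrix with these vectors as rows and row reduce.
R2 ← R2 − (10/9)·R1: [0, -16/3, 8/9, -44/9]
R3 ← R3 − (5/9)·R1: [0, 28/3, -14/9, 77/9]
R3 ← R3 + (7/4)·R2: [0, 0, 0, 0]
2 nonzero rows, so the 3 vectors span a space of dimension 2.
Since 2 < 3, the vectors are linearly dependent.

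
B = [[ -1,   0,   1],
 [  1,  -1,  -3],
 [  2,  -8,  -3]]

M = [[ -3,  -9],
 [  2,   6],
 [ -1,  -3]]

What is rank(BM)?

1

First compute BM:
[[  2,   6],
 [ -2,  -6],
 [-19, -57]]
Now row reduce the product.
R2 ← R2 + R1: [0, 0]
R3 ← R3 + (19/2)·R1: [0, 0]
1 nonzero row, so rank(BM) = 1.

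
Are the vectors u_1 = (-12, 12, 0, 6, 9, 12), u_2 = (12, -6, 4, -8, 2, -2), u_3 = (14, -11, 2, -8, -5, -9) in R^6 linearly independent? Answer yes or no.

no

Form the matrix with these vectors as rows and row reduce.
R2 ← R2 + R1: [0, 6, 4, -2, 11, 10]
R3 ← R3 + (7/6)·R1: [0, 3, 2, -1, 11/2, 5]
R3 ← R3 − (1/2)·R2: [0, 0, 0, 0, 0, 0]
2 nonzero rows, so the 3 vectors span a space of dimension 2.
Since 2 < 3, the vectors are linearly dependent.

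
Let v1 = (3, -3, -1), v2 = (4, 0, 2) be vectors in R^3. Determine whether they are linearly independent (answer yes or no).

yes

Form the matrix with these vectors as rows and row reduce.
R2 ← R2 − (4/3)·R1: [0, 4, 10/3]
2 nonzero rows, so the 2 vectors span a space of dimension 2.
Since 2 = 2, the vectors are linearly independent.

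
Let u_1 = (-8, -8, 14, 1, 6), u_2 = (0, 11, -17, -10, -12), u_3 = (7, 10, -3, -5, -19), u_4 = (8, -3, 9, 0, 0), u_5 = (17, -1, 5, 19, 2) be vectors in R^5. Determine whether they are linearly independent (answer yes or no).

yes

Form the matrix with these vectors as rows and row reduce.
R3 ← R3 + (7/8)·R1: [0, 3, 37/4, -33/8, -55/4]
R4 ← R4 + R1: [0, -11, 23, 1, 6]
R5 ← R5 + (17/8)·R1: [0, -18, 139/4, 169/8, 59/4]
R3 ← R3 − (3/11)·R2: [0, 0, 611/44, -123/88, -461/44]
R4 ← R4 + R2: [0, 0, 6, -9, -6]
R5 ← R5 + (18/11)·R2: [0, 0, 305/44, 419/88, -215/44]
R4 ← R4 − (264/611)·R3: [0, 0, 0, -5130/611, -900/611]
R5 ← R5 − (305/611)·R3: [0, 0, 0, 6671/1222, 210/611]
R5 ← R5 + (6671/10260)·R4: [0, 0, 0, 0, -35/57]
5 nonzero rows, so the 5 vectors span a space of dimension 5.
Since 5 = 5, the vectors are linearly independent.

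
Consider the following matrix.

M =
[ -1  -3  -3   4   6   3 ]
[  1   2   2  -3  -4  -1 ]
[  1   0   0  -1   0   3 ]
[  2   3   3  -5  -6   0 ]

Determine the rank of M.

Row reduce to echelon form.
R2 ← R2 + R1: [0, -1, -1, 1, 2, 2]
R3 ← R3 + R1: [0, -3, -3, 3, 6, 6]
R4 ← R4 + (2)·R1: [0, -3, -3, 3, 6, 6]
R3 ← R3 − (3)·R2: [0, 0, 0, 0, 0, 0]
R4 ← R4 − (3)·R2: [0, 0, 0, 0, 0, 0]
Echelon form has 2 nonzero rows, so rank(M) = 2.

2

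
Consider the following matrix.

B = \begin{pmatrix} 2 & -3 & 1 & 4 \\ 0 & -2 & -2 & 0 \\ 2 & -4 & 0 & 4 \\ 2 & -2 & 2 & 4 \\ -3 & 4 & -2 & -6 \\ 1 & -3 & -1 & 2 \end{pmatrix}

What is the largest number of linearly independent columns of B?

2

Row reduce to echelon form.
R3 ← R3 − R1: [0, -1, -1, 0]
R4 ← R4 − R1: [0, 1, 1, 0]
R5 ← R5 + (3/2)·R1: [0, -1/2, -1/2, 0]
R6 ← R6 − (1/2)·R1: [0, -3/2, -3/2, 0]
R3 ← R3 − (1/2)·R2: [0, 0, 0, 0]
R4 ← R4 + (1/2)·R2: [0, 0, 0, 0]
R5 ← R5 − (1/4)·R2: [0, 0, 0, 0]
R6 ← R6 − (3/4)·R2: [0, 0, 0, 0]
Echelon form has 2 nonzero rows, so rank(B) = 2.
The rank gives the maximum number of linearly independent columns: 2.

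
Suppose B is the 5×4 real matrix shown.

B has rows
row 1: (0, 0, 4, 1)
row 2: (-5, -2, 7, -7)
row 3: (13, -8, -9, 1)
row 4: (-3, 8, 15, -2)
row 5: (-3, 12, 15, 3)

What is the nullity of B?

Row reduce to echelon form.
Swap R1 ↔ R2
R3 ← R3 + (13/5)·R1: [0, -66/5, 46/5, -86/5]
R4 ← R4 − (3/5)·R1: [0, 46/5, 54/5, 11/5]
R5 ← R5 − (3/5)·R1: [0, 66/5, 54/5, 36/5]
Swap R2 ↔ R3
R4 ← R4 + (23/33)·R2: [0, 0, 568/33, -323/33]
R5 ← R5 + R2: [0, 0, 20, -10]
R4 ← R4 − (142/33)·R3: [0, 0, 0, -155/11]
R5 ← R5 − (5)·R3: [0, 0, 0, -15]
R5 ← R5 − (33/31)·R4: [0, 0, 0, 0]
4 nonzero rows, so rank(B) = 4.
B has 4 columns; by rank–nullity, nullity = 4 − 4 = 0.

0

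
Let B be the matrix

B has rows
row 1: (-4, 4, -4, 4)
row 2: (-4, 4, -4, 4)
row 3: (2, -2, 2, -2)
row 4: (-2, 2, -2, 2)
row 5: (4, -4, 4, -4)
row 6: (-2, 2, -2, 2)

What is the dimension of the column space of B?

1

Row reduce to echelon form.
R2 ← R2 − R1: [0, 0, 0, 0]
R3 ← R3 + (1/2)·R1: [0, 0, 0, 0]
R4 ← R4 − (1/2)·R1: [0, 0, 0, 0]
R5 ← R5 + R1: [0, 0, 0, 0]
R6 ← R6 − (1/2)·R1: [0, 0, 0, 0]
Echelon form has 1 nonzero row, so rank(B) = 1.
The column space has dimension equal to the rank: 1.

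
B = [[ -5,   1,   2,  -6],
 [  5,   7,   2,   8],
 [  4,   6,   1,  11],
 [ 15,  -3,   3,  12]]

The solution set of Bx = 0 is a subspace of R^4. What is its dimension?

0

Row reduce to echelon form.
R2 ← R2 + R1: [0, 8, 4, 2]
R3 ← R3 + (4/5)·R1: [0, 34/5, 13/5, 31/5]
R4 ← R4 + (3)·R1: [0, 0, 9, -6]
R3 ← R3 − (17/20)·R2: [0, 0, -4/5, 9/2]
R4 ← R4 + (45/4)·R3: [0, 0, 0, 357/8]
4 nonzero rows, so rank(B) = 4.
B has 4 columns; by rank–nullity, nullity = 4 − 4 = 0.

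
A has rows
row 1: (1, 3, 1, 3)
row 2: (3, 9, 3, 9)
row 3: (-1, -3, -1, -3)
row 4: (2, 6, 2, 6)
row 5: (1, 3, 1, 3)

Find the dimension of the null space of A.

Row reduce to echelon form.
R2 ← R2 − (3)·R1: [0, 0, 0, 0]
R3 ← R3 + R1: [0, 0, 0, 0]
R4 ← R4 − (2)·R1: [0, 0, 0, 0]
R5 ← R5 − R1: [0, 0, 0, 0]
1 nonzero row, so rank(A) = 1.
A has 4 columns; by rank–nullity, nullity = 4 − 1 = 3.

3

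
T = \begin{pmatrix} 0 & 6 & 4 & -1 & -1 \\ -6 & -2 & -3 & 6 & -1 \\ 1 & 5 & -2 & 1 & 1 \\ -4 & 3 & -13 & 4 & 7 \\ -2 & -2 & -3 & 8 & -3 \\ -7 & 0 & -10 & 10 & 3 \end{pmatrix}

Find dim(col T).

5

Row reduce to echelon form.
Swap R1 ↔ R2
R3 ← R3 + (1/6)·R1: [0, 14/3, -5/2, 2, 5/6]
R4 ← R4 − (2/3)·R1: [0, 13/3, -11, 0, 23/3]
R5 ← R5 − (1/3)·R1: [0, -4/3, -2, 6, -8/3]
R6 ← R6 − (7/6)·R1: [0, 7/3, -13/2, 3, 25/6]
R3 ← R3 − (7/9)·R2: [0, 0, -101/18, 25/9, 29/18]
R4 ← R4 − (13/18)·R2: [0, 0, -125/9, 13/18, 151/18]
R5 ← R5 + (2/9)·R2: [0, 0, -10/9, 52/9, -26/9]
R6 ← R6 − (7/18)·R2: [0, 0, -145/18, 61/18, 41/9]
R4 ← R4 − (250/101)·R3: [0, 0, 0, -1243/202, 889/202]
R5 ← R5 − (20/101)·R3: [0, 0, 0, 528/101, -324/101]
R6 ← R6 − (145/101)·R3: [0, 0, 0, -121/202, 453/202]
R5 ← R5 + (96/113)·R4: [0, 0, 0, 0, 60/113]
R6 ← R6 − (11/113)·R4: [0, 0, 0, 0, 205/113]
R6 ← R6 − (41/12)·R5: [0, 0, 0, 0, 0]
Echelon form has 5 nonzero rows, so rank(T) = 5.
The column space has dimension equal to the rank: 5.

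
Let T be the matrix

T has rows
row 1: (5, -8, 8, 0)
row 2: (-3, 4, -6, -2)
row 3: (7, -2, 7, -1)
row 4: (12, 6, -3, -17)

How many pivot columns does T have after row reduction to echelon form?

3

Row reduce to echelon form.
R2 ← R2 + (3/5)·R1: [0, -4/5, -6/5, -2]
R3 ← R3 − (7/5)·R1: [0, 46/5, -21/5, -1]
R4 ← R4 − (12/5)·R1: [0, 126/5, -111/5, -17]
R3 ← R3 + (23/2)·R2: [0, 0, -18, -24]
R4 ← R4 + (63/2)·R2: [0, 0, -60, -80]
R4 ← R4 − (10/3)·R3: [0, 0, 0, 0]
Echelon form has 3 nonzero rows, so rank(T) = 3.
Each nonzero row contributes one pivot column: 3 pivot columns.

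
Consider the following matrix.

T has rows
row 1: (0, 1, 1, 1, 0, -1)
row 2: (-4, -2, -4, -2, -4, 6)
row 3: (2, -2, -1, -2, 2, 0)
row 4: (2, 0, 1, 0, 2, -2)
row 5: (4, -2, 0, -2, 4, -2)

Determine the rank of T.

2

Row reduce to echelon form.
Swap R1 ↔ R2
R3 ← R3 + (1/2)·R1: [0, -3, -3, -3, 0, 3]
R4 ← R4 + (1/2)·R1: [0, -1, -1, -1, 0, 1]
R5 ← R5 + R1: [0, -4, -4, -4, 0, 4]
R3 ← R3 + (3)·R2: [0, 0, 0, 0, 0, 0]
R4 ← R4 + R2: [0, 0, 0, 0, 0, 0]
R5 ← R5 + (4)·R2: [0, 0, 0, 0, 0, 0]
Echelon form has 2 nonzero rows, so rank(T) = 2.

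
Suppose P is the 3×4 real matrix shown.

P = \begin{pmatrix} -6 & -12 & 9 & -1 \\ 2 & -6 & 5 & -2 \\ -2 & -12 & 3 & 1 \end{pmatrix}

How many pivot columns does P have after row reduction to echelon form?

Row reduce to echelon form.
R2 ← R2 + (1/3)·R1: [0, -10, 8, -7/3]
R3 ← R3 − (1/3)·R1: [0, -8, 0, 4/3]
R3 ← R3 − (4/5)·R2: [0, 0, -32/5, 16/5]
Echelon form has 3 nonzero rows, so rank(P) = 3.
Each nonzero row contributes one pivot column: 3 pivot columns.

3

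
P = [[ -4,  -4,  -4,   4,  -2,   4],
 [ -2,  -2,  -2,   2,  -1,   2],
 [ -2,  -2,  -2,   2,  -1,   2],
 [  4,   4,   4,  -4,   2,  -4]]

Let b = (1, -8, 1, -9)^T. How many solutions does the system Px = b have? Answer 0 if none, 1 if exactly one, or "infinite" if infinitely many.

Row reduce the augmented matrix [P | b].
R2 ← R2 − (1/2)·R1: [0, 0, 0, 0, 0, 0, -17/2]
R3 ← R3 − (1/2)·R1: [0, 0, 0, 0, 0, 0, 1/2]
R4 ← R4 + R1: [0, 0, 0, 0, 0, 0, -8]
R3 ← R3 + (1/17)·R2: [0, 0, 0, 0, 0, 0, 0]
R4 ← R4 − (16/17)·R2: [0, 0, 0, 0, 0, 0, 0]
The echelon form has 2 nonzero rows; the last pivot sits in the augmented column, so rank(P) = 1 but rank([P|b]) = 2.
Since the ranks differ, the system is inconsistent.
It has no solutions.

0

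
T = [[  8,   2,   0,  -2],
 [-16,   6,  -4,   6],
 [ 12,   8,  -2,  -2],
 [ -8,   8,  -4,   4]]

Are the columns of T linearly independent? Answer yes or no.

no

Row reduce T to echelon form.
R2 ← R2 + (2)·R1: [0, 10, -4, 2]
R3 ← R3 − (3/2)·R1: [0, 5, -2, 1]
R4 ← R4 + R1: [0, 10, -4, 2]
R3 ← R3 − (1/2)·R2: [0, 0, 0, 0]
R4 ← R4 − R2: [0, 0, 0, 0]
2 pivots among 4 columns.
Only 2 < 4 pivot columns, so the columns are linearly dependent.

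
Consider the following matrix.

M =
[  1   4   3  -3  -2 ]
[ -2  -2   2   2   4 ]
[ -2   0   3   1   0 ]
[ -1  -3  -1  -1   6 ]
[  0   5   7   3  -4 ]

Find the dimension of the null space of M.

1

Row reduce to echelon form.
R2 ← R2 + (2)·R1: [0, 6, 8, -4, 0]
R3 ← R3 + (2)·R1: [0, 8, 9, -5, -4]
R4 ← R4 + R1: [0, 1, 2, -4, 4]
R3 ← R3 − (4/3)·R2: [0, 0, -5/3, 1/3, -4]
R4 ← R4 − (1/6)·R2: [0, 0, 2/3, -10/3, 4]
R5 ← R5 − (5/6)·R2: [0, 0, 1/3, 19/3, -4]
R4 ← R4 + (2/5)·R3: [0, 0, 0, -16/5, 12/5]
R5 ← R5 + (1/5)·R3: [0, 0, 0, 32/5, -24/5]
R5 ← R5 + (2)·R4: [0, 0, 0, 0, 0]
4 nonzero rows, so rank(M) = 4.
M has 5 columns; by rank–nullity, nullity = 5 − 4 = 1.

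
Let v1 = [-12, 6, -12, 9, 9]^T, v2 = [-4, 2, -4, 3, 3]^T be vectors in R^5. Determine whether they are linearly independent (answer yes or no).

no

Form the matrix with these vectors as rows and row reduce.
R2 ← R2 − (1/3)·R1: [0, 0, 0, 0, 0]
1 nonzero row, so the 2 vectors span a space of dimension 1.
Since 1 < 2, the vectors are linearly dependent.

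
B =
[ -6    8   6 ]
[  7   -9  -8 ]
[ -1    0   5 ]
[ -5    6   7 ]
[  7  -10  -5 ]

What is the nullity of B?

Row reduce to echelon form.
R2 ← R2 + (7/6)·R1: [0, 1/3, -1]
R3 ← R3 − (1/6)·R1: [0, -4/3, 4]
R4 ← R4 − (5/6)·R1: [0, -2/3, 2]
R5 ← R5 + (7/6)·R1: [0, -2/3, 2]
R3 ← R3 + (4)·R2: [0, 0, 0]
R4 ← R4 + (2)·R2: [0, 0, 0]
R5 ← R5 + (2)·R2: [0, 0, 0]
2 nonzero rows, so rank(B) = 2.
B has 3 columns; by rank–nullity, nullity = 3 − 2 = 1.

1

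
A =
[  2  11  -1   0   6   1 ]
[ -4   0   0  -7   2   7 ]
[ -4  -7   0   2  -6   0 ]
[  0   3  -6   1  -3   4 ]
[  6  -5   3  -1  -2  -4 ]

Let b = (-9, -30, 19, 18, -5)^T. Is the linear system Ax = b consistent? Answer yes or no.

Row reduce the augmented matrix [A | b].
R2 ← R2 + (2)·R1: [0, 22, -2, -7, 14, 9, -48]
R3 ← R3 + (2)·R1: [0, 15, -2, 2, 6, 2, 1]
R5 ← R5 − (3)·R1: [0, -38, 6, -1, -20, -7, 22]
R3 ← R3 − (15/22)·R2: [0, 0, -7/11, 149/22, -39/11, -91/22, 371/11]
R4 ← R4 − (3/22)·R2: [0, 0, -63/11, 43/22, -54/11, 61/22, 270/11]
R5 ← R5 + (19/11)·R2: [0, 0, 28/11, -144/11, 46/11, 94/11, -670/11]
R4 ← R4 − (9)·R3: [0, 0, 0, -59, 27, 40, -279]
R5 ← R5 + (4)·R3: [0, 0, 0, 14, -10, -8, 74]
R5 ← R5 + (14/59)·R4: [0, 0, 0, 0, -212/59, 88/59, 460/59]
The echelon form has 5 nonzero rows, and every pivot lies in the first 6 columns, so rank(A) = rank([A|b]) = 5.
The system is consistent.

yes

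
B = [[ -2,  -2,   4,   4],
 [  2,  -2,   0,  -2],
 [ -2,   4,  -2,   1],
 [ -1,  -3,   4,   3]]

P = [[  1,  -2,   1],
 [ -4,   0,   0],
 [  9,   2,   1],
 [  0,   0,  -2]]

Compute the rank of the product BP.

2

First compute BP:
[[ 42,  12,  -6],
 [ 10,  -4,   6],
 [-36,   0,  -6],
 [ 47,  10,  -3]]
Now row reduce the product.
R2 ← R2 − (5/21)·R1: [0, -48/7, 52/7]
R3 ← R3 + (6/7)·R1: [0, 72/7, -78/7]
R4 ← R4 − (47/42)·R1: [0, -24/7, 26/7]
R3 ← R3 + (3/2)·R2: [0, 0, 0]
R4 ← R4 − (1/2)·R2: [0, 0, 0]
2 nonzero rows, so rank(BP) = 2.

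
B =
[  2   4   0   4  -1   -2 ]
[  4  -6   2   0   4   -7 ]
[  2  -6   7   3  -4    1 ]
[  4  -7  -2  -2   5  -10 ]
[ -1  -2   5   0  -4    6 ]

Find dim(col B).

Row reduce to echelon form.
R2 ← R2 − (2)·R1: [0, -14, 2, -8, 6, -3]
R3 ← R3 − R1: [0, -10, 7, -1, -3, 3]
R4 ← R4 − (2)·R1: [0, -15, -2, -10, 7, -6]
R5 ← R5 + (1/2)·R1: [0, 0, 5, 2, -9/2, 5]
R3 ← R3 − (5/7)·R2: [0, 0, 39/7, 33/7, -51/7, 36/7]
R4 ← R4 − (15/14)·R2: [0, 0, -29/7, -10/7, 4/7, -39/14]
R4 ← R4 + (29/39)·R3: [0, 0, 0, 27/13, -63/13, 27/26]
R5 ← R5 − (35/39)·R3: [0, 0, 0, -29/13, 53/26, 5/13]
R5 ← R5 + (29/27)·R4: [0, 0, 0, 0, -19/6, 3/2]
Echelon form has 5 nonzero rows, so rank(B) = 5.
The column space has dimension equal to the rank: 5.

5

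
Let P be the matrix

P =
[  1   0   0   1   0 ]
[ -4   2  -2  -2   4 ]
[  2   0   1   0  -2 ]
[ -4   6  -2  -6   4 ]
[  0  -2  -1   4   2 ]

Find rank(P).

Row reduce to echelon form.
R2 ← R2 + (4)·R1: [0, 2, -2, 2, 4]
R3 ← R3 − (2)·R1: [0, 0, 1, -2, -2]
R4 ← R4 + (4)·R1: [0, 6, -2, -2, 4]
R4 ← R4 − (3)·R2: [0, 0, 4, -8, -8]
R5 ← R5 + R2: [0, 0, -3, 6, 6]
R4 ← R4 − (4)·R3: [0, 0, 0, 0, 0]
R5 ← R5 + (3)·R3: [0, 0, 0, 0, 0]
Echelon form has 3 nonzero rows, so rank(P) = 3.

3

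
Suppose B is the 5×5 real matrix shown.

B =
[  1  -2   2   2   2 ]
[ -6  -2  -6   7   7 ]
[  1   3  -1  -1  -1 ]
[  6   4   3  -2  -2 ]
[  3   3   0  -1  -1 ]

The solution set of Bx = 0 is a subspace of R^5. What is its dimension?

Row reduce to echelon form.
R2 ← R2 + (6)·R1: [0, -14, 6, 19, 19]
R3 ← R3 − R1: [0, 5, -3, -3, -3]
R4 ← R4 − (6)·R1: [0, 16, -9, -14, -14]
R5 ← R5 − (3)·R1: [0, 9, -6, -7, -7]
R3 ← R3 + (5/14)·R2: [0, 0, -6/7, 53/14, 53/14]
R4 ← R4 + (8/7)·R2: [0, 0, -15/7, 54/7, 54/7]
R5 ← R5 + (9/14)·R2: [0, 0, -15/7, 73/14, 73/14]
R4 ← R4 − (5/2)·R3: [0, 0, 0, -7/4, -7/4]
R5 ← R5 − (5/2)·R3: [0, 0, 0, -17/4, -17/4]
R5 ← R5 − (17/7)·R4: [0, 0, 0, 0, 0]
4 nonzero rows, so rank(B) = 4.
B has 5 columns; by rank–nullity, nullity = 5 − 4 = 1.

1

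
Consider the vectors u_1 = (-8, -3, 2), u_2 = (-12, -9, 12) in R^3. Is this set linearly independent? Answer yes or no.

Form the matrix with these vectors as rows and row reduce.
R2 ← R2 − (3/2)·R1: [0, -9/2, 9]
2 nonzero rows, so the 2 vectors span a space of dimension 2.
Since 2 = 2, the vectors are linearly independent.

yes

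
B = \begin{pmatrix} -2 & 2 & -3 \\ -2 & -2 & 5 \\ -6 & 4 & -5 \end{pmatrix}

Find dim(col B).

Row reduce to echelon form.
R2 ← R2 − R1: [0, -4, 8]
R3 ← R3 − (3)·R1: [0, -2, 4]
R3 ← R3 − (1/2)·R2: [0, 0, 0]
Echelon form has 2 nonzero rows, so rank(B) = 2.
The column space has dimension equal to the rank: 2.

2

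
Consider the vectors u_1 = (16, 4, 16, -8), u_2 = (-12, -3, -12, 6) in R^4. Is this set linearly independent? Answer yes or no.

Form the matrix with these vectors as rows and row reduce.
R2 ← R2 + (3/4)·R1: [0, 0, 0, 0]
1 nonzero row, so the 2 vectors span a space of dimension 1.
Since 1 < 2, the vectors are linearly dependent.

no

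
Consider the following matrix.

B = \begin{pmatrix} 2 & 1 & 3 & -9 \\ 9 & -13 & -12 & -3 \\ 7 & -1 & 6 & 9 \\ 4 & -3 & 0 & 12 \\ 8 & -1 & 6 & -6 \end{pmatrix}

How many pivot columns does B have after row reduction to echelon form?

3

Row reduce to echelon form.
R2 ← R2 − (9/2)·R1: [0, -35/2, -51/2, 75/2]
R3 ← R3 − (7/2)·R1: [0, -9/2, -9/2, 81/2]
R4 ← R4 − (2)·R1: [0, -5, -6, 30]
R5 ← R5 − (4)·R1: [0, -5, -6, 30]
R3 ← R3 − (9/35)·R2: [0, 0, 72/35, 216/7]
R4 ← R4 − (2/7)·R2: [0, 0, 9/7, 135/7]
R5 ← R5 − (2/7)·R2: [0, 0, 9/7, 135/7]
R4 ← R4 − (5/8)·R3: [0, 0, 0, 0]
R5 ← R5 − (5/8)·R3: [0, 0, 0, 0]
Echelon form has 3 nonzero rows, so rank(B) = 3.
Each nonzero row contributes one pivot column: 3 pivot columns.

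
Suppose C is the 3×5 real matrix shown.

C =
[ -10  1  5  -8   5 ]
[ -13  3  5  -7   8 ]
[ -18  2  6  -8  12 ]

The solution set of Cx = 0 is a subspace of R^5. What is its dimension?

2

Row reduce to echelon form.
R2 ← R2 − (13/10)·R1: [0, 17/10, -3/2, 17/5, 3/2]
R3 ← R3 − (9/5)·R1: [0, 1/5, -3, 32/5, 3]
R3 ← R3 − (2/17)·R2: [0, 0, -48/17, 6, 48/17]
3 nonzero rows, so rank(C) = 3.
C has 5 columns; by rank–nullity, nullity = 5 − 3 = 2.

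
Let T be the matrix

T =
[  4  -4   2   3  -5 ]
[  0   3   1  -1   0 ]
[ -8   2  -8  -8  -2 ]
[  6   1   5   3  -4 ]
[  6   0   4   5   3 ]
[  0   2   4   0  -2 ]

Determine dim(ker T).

1

Row reduce to echelon form.
R3 ← R3 + (2)·R1: [0, -6, -4, -2, -12]
R4 ← R4 − (3/2)·R1: [0, 7, 2, -3/2, 7/2]
R5 ← R5 − (3/2)·R1: [0, 6, 1, 1/2, 21/2]
R3 ← R3 + (2)·R2: [0, 0, -2, -4, -12]
R4 ← R4 − (7/3)·R2: [0, 0, -1/3, 5/6, 7/2]
R5 ← R5 − (2)·R2: [0, 0, -1, 5/2, 21/2]
R6 ← R6 − (2/3)·R2: [0, 0, 10/3, 2/3, -2]
R4 ← R4 − (1/6)·R3: [0, 0, 0, 3/2, 11/2]
R5 ← R5 − (1/2)·R3: [0, 0, 0, 9/2, 33/2]
R6 ← R6 + (5/3)·R3: [0, 0, 0, -6, -22]
R5 ← R5 − (3)·R4: [0, 0, 0, 0, 0]
R6 ← R6 + (4)·R4: [0, 0, 0, 0, 0]
4 nonzero rows, so rank(T) = 4.
T has 5 columns; by rank–nullity, nullity = 5 − 4 = 1.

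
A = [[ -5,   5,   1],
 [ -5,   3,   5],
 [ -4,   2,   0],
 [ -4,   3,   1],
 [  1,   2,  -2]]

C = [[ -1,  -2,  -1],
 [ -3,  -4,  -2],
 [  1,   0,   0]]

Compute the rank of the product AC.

2

First compute AC:
[[ -9, -10,  -5],
 [  1,  -2,  -1],
 [ -2,   0,   0],
 [ -4,  -4,  -2],
 [ -9, -10,  -5]]
Now row reduce the product.
R2 ← R2 + (1/9)·R1: [0, -28/9, -14/9]
R3 ← R3 − (2/9)·R1: [0, 20/9, 10/9]
R4 ← R4 − (4/9)·R1: [0, 4/9, 2/9]
R5 ← R5 − R1: [0, 0, 0]
R3 ← R3 + (5/7)·R2: [0, 0, 0]
R4 ← R4 + (1/7)·R2: [0, 0, 0]
2 nonzero rows, so rank(AC) = 2.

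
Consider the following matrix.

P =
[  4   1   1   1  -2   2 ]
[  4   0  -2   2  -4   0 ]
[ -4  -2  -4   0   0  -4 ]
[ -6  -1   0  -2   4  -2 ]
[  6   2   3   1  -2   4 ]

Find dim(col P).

2

Row reduce to echelon form.
R2 ← R2 − R1: [0, -1, -3, 1, -2, -2]
R3 ← R3 + R1: [0, -1, -3, 1, -2, -2]
R4 ← R4 + (3/2)·R1: [0, 1/2, 3/2, -1/2, 1, 1]
R5 ← R5 − (3/2)·R1: [0, 1/2, 3/2, -1/2, 1, 1]
R3 ← R3 − R2: [0, 0, 0, 0, 0, 0]
R4 ← R4 + (1/2)·R2: [0, 0, 0, 0, 0, 0]
R5 ← R5 + (1/2)·R2: [0, 0, 0, 0, 0, 0]
Echelon form has 2 nonzero rows, so rank(P) = 2.
The column space has dimension equal to the rank: 2.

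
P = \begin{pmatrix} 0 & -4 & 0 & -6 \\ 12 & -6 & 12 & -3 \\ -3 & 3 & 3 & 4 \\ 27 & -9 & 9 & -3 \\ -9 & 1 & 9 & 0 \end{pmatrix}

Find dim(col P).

3

Row reduce to echelon form.
Swap R1 ↔ R2
R3 ← R3 + (1/4)·R1: [0, 3/2, 6, 13/4]
R4 ← R4 − (9/4)·R1: [0, 9/2, -18, 15/4]
R5 ← R5 + (3/4)·R1: [0, -7/2, 18, -9/4]
R3 ← R3 + (3/8)·R2: [0, 0, 6, 1]
R4 ← R4 + (9/8)·R2: [0, 0, -18, -3]
R5 ← R5 − (7/8)·R2: [0, 0, 18, 3]
R4 ← R4 + (3)·R3: [0, 0, 0, 0]
R5 ← R5 − (3)·R3: [0, 0, 0, 0]
Echelon form has 3 nonzero rows, so rank(P) = 3.
The column space has dimension equal to the rank: 3.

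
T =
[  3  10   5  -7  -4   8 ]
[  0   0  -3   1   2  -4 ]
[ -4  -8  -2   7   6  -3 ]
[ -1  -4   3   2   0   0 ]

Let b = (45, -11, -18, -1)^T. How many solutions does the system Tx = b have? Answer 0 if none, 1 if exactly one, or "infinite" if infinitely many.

Row reduce the augmented matrix [T | b].
R3 ← R3 + (4/3)·R1: [0, 16/3, 14/3, -7/3, 2/3, 23/3, 42]
R4 ← R4 + (1/3)·R1: [0, -2/3, 14/3, -1/3, -4/3, 8/3, 14]
Swap R2 ↔ R3
R4 ← R4 + (1/8)·R2: [0, 0, 21/4, -5/8, -5/4, 29/8, 77/4]
R4 ← R4 + (7/4)·R3: [0, 0, 0, 9/8, 9/4, -27/8, 0]
The echelon form has 4 nonzero rows, and every pivot lies in the first 6 columns, so rank(T) = rank([T|b]) = 4.
The system is consistent.
rank = 4 < 6 unknowns, so there are infinitely many solutions.

infinite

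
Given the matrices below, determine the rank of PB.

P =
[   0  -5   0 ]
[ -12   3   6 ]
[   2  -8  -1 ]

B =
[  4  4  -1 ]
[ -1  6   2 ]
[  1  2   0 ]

First compute PB:
[[  5, -30, -10],
 [-45, -18,  18],
 [ 15, -42, -18]]
Now row reduce the product.
R2 ← R2 + (9)·R1: [0, -288, -72]
R3 ← R3 − (3)·R1: [0, 48, 12]
R3 ← R3 + (1/6)·R2: [0, 0, 0]
2 nonzero rows, so rank(PB) = 2.

2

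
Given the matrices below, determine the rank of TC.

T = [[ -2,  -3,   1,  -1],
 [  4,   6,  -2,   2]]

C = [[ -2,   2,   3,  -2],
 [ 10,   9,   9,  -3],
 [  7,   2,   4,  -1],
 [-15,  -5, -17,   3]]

1

First compute TC:
[[ -4, -24, -12,   9],
 [  8,  48,  24, -18]]
Now row reduce the product.
R2 ← R2 + (2)·R1: [0, 0, 0, 0]
1 nonzero row, so rank(TC) = 1.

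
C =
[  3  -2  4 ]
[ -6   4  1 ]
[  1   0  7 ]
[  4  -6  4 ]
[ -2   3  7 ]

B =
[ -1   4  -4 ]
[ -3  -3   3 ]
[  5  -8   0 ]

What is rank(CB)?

First compute CB:
[[ 23, -14, -18],
 [ -1, -44,  36],
 [ 34, -52,  -4],
 [ 34,   2, -34],
 [ 28, -73,  17]]
Now row reduce the product.
R2 ← R2 + (1/23)·R1: [0, -1026/23, 810/23]
R3 ← R3 − (34/23)·R1: [0, -720/23, 520/23]
R4 ← R4 − (34/23)·R1: [0, 522/23, -170/23]
R5 ← R5 − (28/23)·R1: [0, -1287/23, 895/23]
R3 ← R3 − (40/57)·R2: [0, 0, -40/19]
R4 ← R4 + (29/57)·R2: [0, 0, 200/19]
R5 ← R5 − (143/114)·R2: [0, 0, -100/19]
R4 ← R4 + (5)·R3: [0, 0, 0]
R5 ← R5 − (5/2)·R3: [0, 0, 0]
3 nonzero rows, so rank(CB) = 3.

3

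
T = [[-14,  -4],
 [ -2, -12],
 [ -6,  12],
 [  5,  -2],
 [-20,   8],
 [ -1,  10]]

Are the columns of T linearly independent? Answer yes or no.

yes

Row reduce T to echelon form.
R2 ← R2 − (1/7)·R1: [0, -80/7]
R3 ← R3 − (3/7)·R1: [0, 96/7]
R4 ← R4 + (5/14)·R1: [0, -24/7]
R5 ← R5 − (10/7)·R1: [0, 96/7]
R6 ← R6 − (1/14)·R1: [0, 72/7]
R3 ← R3 + (6/5)·R2: [0, 0]
R4 ← R4 − (3/10)·R2: [0, 0]
R5 ← R5 + (6/5)·R2: [0, 0]
R6 ← R6 + (9/10)·R2: [0, 0]
2 pivots among 2 columns.
Every column is a pivot column, so the columns are linearly independent.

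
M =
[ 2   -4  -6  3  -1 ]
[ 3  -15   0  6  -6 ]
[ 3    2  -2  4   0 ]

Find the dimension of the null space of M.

2

Row reduce to echelon form.
R2 ← R2 − (3/2)·R1: [0, -9, 9, 3/2, -9/2]
R3 ← R3 − (3/2)·R1: [0, 8, 7, -1/2, 3/2]
R3 ← R3 + (8/9)·R2: [0, 0, 15, 5/6, -5/2]
3 nonzero rows, so rank(M) = 3.
M has 5 columns; by rank–nullity, nullity = 5 − 3 = 2.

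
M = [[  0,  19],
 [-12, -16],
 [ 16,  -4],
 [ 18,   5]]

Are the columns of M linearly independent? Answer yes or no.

Row reduce M to echelon form.
Swap R1 ↔ R2
R3 ← R3 + (4/3)·R1: [0, -76/3]
R4 ← R4 + (3/2)·R1: [0, -19]
R3 ← R3 + (4/3)·R2: [0, 0]
R4 ← R4 + R2: [0, 0]
2 pivots among 2 columns.
Every column is a pivot column, so the columns are linearly independent.

yes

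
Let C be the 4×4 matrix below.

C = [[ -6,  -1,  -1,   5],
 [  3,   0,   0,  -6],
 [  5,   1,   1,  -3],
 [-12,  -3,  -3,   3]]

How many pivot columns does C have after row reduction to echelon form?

2

Row reduce to echelon form.
R2 ← R2 + (1/2)·R1: [0, -1/2, -1/2, -7/2]
R3 ← R3 + (5/6)·R1: [0, 1/6, 1/6, 7/6]
R4 ← R4 − (2)·R1: [0, -1, -1, -7]
R3 ← R3 + (1/3)·R2: [0, 0, 0, 0]
R4 ← R4 − (2)·R2: [0, 0, 0, 0]
Echelon form has 2 nonzero rows, so rank(C) = 2.
Each nonzero row contributes one pivot column: 2 pivot columns.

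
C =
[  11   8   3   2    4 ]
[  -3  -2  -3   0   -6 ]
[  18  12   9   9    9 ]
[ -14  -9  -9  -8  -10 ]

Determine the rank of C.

3

Row reduce to echelon form.
R2 ← R2 + (3/11)·R1: [0, 2/11, -24/11, 6/11, -54/11]
R3 ← R3 − (18/11)·R1: [0, -12/11, 45/11, 63/11, 27/11]
R4 ← R4 + (14/11)·R1: [0, 13/11, -57/11, -60/11, -54/11]
R3 ← R3 + (6)·R2: [0, 0, -9, 9, -27]
R4 ← R4 − (13/2)·R2: [0, 0, 9, -9, 27]
R4 ← R4 + R3: [0, 0, 0, 0, 0]
Echelon form has 3 nonzero rows, so rank(C) = 3.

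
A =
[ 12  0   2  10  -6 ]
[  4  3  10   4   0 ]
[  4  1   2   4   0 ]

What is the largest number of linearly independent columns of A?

3

Row reduce to echelon form.
R2 ← R2 − (1/3)·R1: [0, 3, 28/3, 2/3, 2]
R3 ← R3 − (1/3)·R1: [0, 1, 4/3, 2/3, 2]
R3 ← R3 − (1/3)·R2: [0, 0, -16/9, 4/9, 4/3]
Echelon form has 3 nonzero rows, so rank(A) = 3.
The rank gives the maximum number of linearly independent columns: 3.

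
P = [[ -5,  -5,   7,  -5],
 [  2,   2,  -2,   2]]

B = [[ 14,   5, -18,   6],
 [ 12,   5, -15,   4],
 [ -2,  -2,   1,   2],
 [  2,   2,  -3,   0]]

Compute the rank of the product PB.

First compute PB:
[[-154, -74, 187, -36],
 [ 60,  28, -74,  16]]
Now row reduce the product.
R2 ← R2 + (30/77)·R1: [0, -64/77, -8/7, 152/77]
2 nonzero rows, so rank(PB) = 2.

2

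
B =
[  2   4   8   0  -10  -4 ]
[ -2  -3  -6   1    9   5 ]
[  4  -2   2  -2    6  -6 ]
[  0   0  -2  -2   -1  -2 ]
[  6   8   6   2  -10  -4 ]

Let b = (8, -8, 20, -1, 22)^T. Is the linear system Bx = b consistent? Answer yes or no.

Row reduce the augmented matrix [B | b].
R2 ← R2 + R1: [0, 1, 2, 1, -1, 1, 0]
R3 ← R3 − (2)·R1: [0, -10, -14, -2, 26, 2, 4]
R5 ← R5 − (3)·R1: [0, -4, -18, 2, 20, 8, -2]
R3 ← R3 + (10)·R2: [0, 0, 6, 8, 16, 12, 4]
R5 ← R5 + (4)·R2: [0, 0, -10, 6, 16, 12, -2]
R4 ← R4 + (1/3)·R3: [0, 0, 0, 2/3, 13/3, 2, 1/3]
R5 ← R5 + (5/3)·R3: [0, 0, 0, 58/3, 128/3, 32, 14/3]
R5 ← R5 − (29)·R4: [0, 0, 0, 0, -83, -26, -5]
The echelon form has 5 nonzero rows, and every pivot lies in the first 6 columns, so rank(B) = rank([B|b]) = 5.
The system is consistent.

yes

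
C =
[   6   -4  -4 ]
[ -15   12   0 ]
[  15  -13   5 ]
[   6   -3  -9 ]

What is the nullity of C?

Row reduce to echelon form.
R2 ← R2 + (5/2)·R1: [0, 2, -10]
R3 ← R3 − (5/2)·R1: [0, -3, 15]
R4 ← R4 − R1: [0, 1, -5]
R3 ← R3 + (3/2)·R2: [0, 0, 0]
R4 ← R4 − (1/2)·R2: [0, 0, 0]
2 nonzero rows, so rank(C) = 2.
C has 3 columns; by rank–nullity, nullity = 3 − 2 = 1.

1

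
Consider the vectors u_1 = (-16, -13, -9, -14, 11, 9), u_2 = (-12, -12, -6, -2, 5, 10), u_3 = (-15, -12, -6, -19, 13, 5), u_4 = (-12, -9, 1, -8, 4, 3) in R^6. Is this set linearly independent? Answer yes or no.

yes

Form the matrix with these vectors as rows and row reduce.
R2 ← R2 − (3/4)·R1: [0, -9/4, 3/4, 17/2, -13/4, 13/4]
R3 ← R3 − (15/16)·R1: [0, 3/16, 39/16, -47/8, 43/16, -55/16]
R4 ← R4 − (3/4)·R1: [0, 3/4, 31/4, 5/2, -17/4, -15/4]
R3 ← R3 + (1/12)·R2: [0, 0, 5/2, -31/6, 29/12, -19/6]
R4 ← R4 + (1/3)·R2: [0, 0, 8, 16/3, -16/3, -8/3]
R4 ← R4 − (16/5)·R3: [0, 0, 0, 328/15, -196/15, 112/15]
4 nonzero rows, so the 4 vectors span a space of dimension 4.
Since 4 = 4, the vectors are linearly independent.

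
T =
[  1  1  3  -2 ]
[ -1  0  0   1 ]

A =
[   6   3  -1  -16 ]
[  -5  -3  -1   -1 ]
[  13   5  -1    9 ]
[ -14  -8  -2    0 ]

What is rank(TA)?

First compute TA:
[[ 68,  31,  -1,  10],
 [-20, -11,  -1,  16]]
Now row reduce the product.
R2 ← R2 + (5/17)·R1: [0, -32/17, -22/17, 322/17]
2 nonzero rows, so rank(TA) = 2.

2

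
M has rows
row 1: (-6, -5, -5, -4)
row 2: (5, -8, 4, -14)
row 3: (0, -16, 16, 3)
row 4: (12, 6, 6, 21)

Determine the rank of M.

Row reduce to echelon form.
R2 ← R2 + (5/6)·R1: [0, -73/6, -1/6, -52/3]
R4 ← R4 + (2)·R1: [0, -4, -4, 13]
R3 ← R3 − (96/73)·R2: [0, 0, 1184/73, 1883/73]
R4 ← R4 − (24/73)·R2: [0, 0, -288/73, 1365/73]
R4 ← R4 + (9/37)·R3: [0, 0, 0, 924/37]
Echelon form has 4 nonzero rows, so rank(M) = 4.

4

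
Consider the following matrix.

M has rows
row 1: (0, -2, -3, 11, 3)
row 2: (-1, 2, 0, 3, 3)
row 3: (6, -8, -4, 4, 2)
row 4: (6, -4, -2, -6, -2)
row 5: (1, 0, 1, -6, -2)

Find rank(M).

Row reduce to echelon form.
Swap R1 ↔ R2
R3 ← R3 + (6)·R1: [0, 4, -4, 22, 20]
R4 ← R4 + (6)·R1: [0, 8, -2, 12, 16]
R5 ← R5 + R1: [0, 2, 1, -3, 1]
R3 ← R3 + (2)·R2: [0, 0, -10, 44, 26]
R4 ← R4 + (4)·R2: [0, 0, -14, 56, 28]
R5 ← R5 + R2: [0, 0, -2, 8, 4]
R4 ← R4 − (7/5)·R3: [0, 0, 0, -28/5, -42/5]
R5 ← R5 − (1/5)·R3: [0, 0, 0, -4/5, -6/5]
R5 ← R5 − (1/7)·R4: [0, 0, 0, 0, 0]
Echelon form has 4 nonzero rows, so rank(M) = 4.

4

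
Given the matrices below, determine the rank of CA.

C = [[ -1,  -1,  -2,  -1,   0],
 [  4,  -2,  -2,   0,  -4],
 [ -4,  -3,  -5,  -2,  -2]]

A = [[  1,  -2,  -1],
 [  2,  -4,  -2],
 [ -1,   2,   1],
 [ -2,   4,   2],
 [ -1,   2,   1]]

1

First compute CA:
[[  1,  -2,  -1],
 [  6, -12,  -6],
 [  1,  -2,  -1]]
Now row reduce the product.
R2 ← R2 − (6)·R1: [0, 0, 0]
R3 ← R3 − R1: [0, 0, 0]
1 nonzero row, so rank(CA) = 1.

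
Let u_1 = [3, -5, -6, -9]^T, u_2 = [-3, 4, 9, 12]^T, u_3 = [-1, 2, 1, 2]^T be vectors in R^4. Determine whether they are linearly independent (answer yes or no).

Form the matrix with these vectors as rows and row reduce.
R2 ← R2 + R1: [0, -1, 3, 3]
R3 ← R3 + (1/3)·R1: [0, 1/3, -1, -1]
R3 ← R3 + (1/3)·R2: [0, 0, 0, 0]
2 nonzero rows, so the 3 vectors span a space of dimension 2.
Since 2 < 3, the vectors are linearly dependent.

no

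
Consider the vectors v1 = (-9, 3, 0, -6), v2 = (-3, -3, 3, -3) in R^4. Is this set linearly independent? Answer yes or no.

Form the matrix with these vectors as rows and row reduce.
R2 ← R2 − (1/3)·R1: [0, -4, 3, -1]
2 nonzero rows, so the 2 vectors span a space of dimension 2.
Since 2 = 2, the vectors are linearly independent.

yes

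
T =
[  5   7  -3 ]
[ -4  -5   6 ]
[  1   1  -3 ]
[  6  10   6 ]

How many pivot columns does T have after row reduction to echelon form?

2

Row reduce to echelon form.
R2 ← R2 + (4/5)·R1: [0, 3/5, 18/5]
R3 ← R3 − (1/5)·R1: [0, -2/5, -12/5]
R4 ← R4 − (6/5)·R1: [0, 8/5, 48/5]
R3 ← R3 + (2/3)·R2: [0, 0, 0]
R4 ← R4 − (8/3)·R2: [0, 0, 0]
Echelon form has 2 nonzero rows, so rank(T) = 2.
Each nonzero row contributes one pivot column: 2 pivot columns.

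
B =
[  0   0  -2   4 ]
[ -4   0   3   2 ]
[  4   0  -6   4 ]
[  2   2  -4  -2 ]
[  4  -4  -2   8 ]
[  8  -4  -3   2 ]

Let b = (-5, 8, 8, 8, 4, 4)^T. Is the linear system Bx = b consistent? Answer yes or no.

no

Row reduce the augmented matrix [B | b].
Swap R1 ↔ R2
R3 ← R3 + R1: [0, 0, -3, 6, 16]
R4 ← R4 + (1/2)·R1: [0, 2, -5/2, -1, 12]
R5 ← R5 + R1: [0, -4, 1, 10, 12]
R6 ← R6 + (2)·R1: [0, -4, 3, 6, 20]
Swap R2 ↔ R4
R5 ← R5 + (2)·R2: [0, 0, -4, 8, 36]
R6 ← R6 + (2)·R2: [0, 0, -2, 4, 44]
R4 ← R4 − (2/3)·R3: [0, 0, 0, 0, -47/3]
R5 ← R5 − (4/3)·R3: [0, 0, 0, 0, 44/3]
R6 ← R6 − (2/3)·R3: [0, 0, 0, 0, 100/3]
R5 ← R5 + (44/47)·R4: [0, 0, 0, 0, 0]
R6 ← R6 + (100/47)·R4: [0, 0, 0, 0, 0]
The echelon form has 4 nonzero rows; the last pivot sits in the augmented column, so rank(B) = 3 but rank([B|b]) = 4.
Since the ranks differ, the system is inconsistent.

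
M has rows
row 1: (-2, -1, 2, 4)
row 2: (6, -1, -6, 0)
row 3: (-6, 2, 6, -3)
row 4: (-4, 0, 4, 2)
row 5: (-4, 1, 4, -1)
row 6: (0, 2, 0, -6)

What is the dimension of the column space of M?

2

Row reduce to echelon form.
R2 ← R2 + (3)·R1: [0, -4, 0, 12]
R3 ← R3 − (3)·R1: [0, 5, 0, -15]
R4 ← R4 − (2)·R1: [0, 2, 0, -6]
R5 ← R5 − (2)·R1: [0, 3, 0, -9]
R3 ← R3 + (5/4)·R2: [0, 0, 0, 0]
R4 ← R4 + (1/2)·R2: [0, 0, 0, 0]
R5 ← R5 + (3/4)·R2: [0, 0, 0, 0]
R6 ← R6 + (1/2)·R2: [0, 0, 0, 0]
Echelon form has 2 nonzero rows, so rank(M) = 2.
The column space has dimension equal to the rank: 2.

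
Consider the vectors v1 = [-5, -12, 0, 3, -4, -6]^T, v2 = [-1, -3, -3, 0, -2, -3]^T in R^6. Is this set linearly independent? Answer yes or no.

Form the matrix with these vectors as rows and row reduce.
R2 ← R2 − (1/5)·R1: [0, -3/5, -3, -3/5, -6/5, -9/5]
2 nonzero rows, so the 2 vectors span a space of dimension 2.
Since 2 = 2, the vectors are linearly independent.

yes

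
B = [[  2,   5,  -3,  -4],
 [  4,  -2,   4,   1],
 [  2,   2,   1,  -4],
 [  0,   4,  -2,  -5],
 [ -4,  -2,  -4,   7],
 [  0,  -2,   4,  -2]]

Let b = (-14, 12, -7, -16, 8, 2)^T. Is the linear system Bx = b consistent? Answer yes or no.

Row reduce the augmented matrix [B | b].
R2 ← R2 − (2)·R1: [0, -12, 10, 9, 40]
R3 ← R3 − R1: [0, -3, 4, 0, 7]
R5 ← R5 + (2)·R1: [0, 8, -10, -1, -20]
R3 ← R3 − (1/4)·R2: [0, 0, 3/2, -9/4, -3]
R4 ← R4 + (1/3)·R2: [0, 0, 4/3, -2, -8/3]
R5 ← R5 + (2/3)·R2: [0, 0, -10/3, 5, 20/3]
R6 ← R6 − (1/6)·R2: [0, 0, 7/3, -7/2, -14/3]
R4 ← R4 − (8/9)·R3: [0, 0, 0, 0, 0]
R5 ← R5 + (20/9)·R3: [0, 0, 0, 0, 0]
R6 ← R6 − (14/9)·R3: [0, 0, 0, 0, 0]
The echelon form has 3 nonzero rows, and every pivot lies in the first 4 columns, so rank(B) = rank([B|b]) = 3.
The system is consistent.

yes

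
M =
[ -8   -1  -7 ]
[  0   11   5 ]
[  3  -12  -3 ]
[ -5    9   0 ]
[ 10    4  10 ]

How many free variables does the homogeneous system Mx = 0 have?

1

Row reduce to echelon form.
R3 ← R3 + (3/8)·R1: [0, -99/8, -45/8]
R4 ← R4 − (5/8)·R1: [0, 77/8, 35/8]
R5 ← R5 + (5/4)·R1: [0, 11/4, 5/4]
R3 ← R3 + (9/8)·R2: [0, 0, 0]
R4 ← R4 − (7/8)·R2: [0, 0, 0]
R5 ← R5 − (1/4)·R2: [0, 0, 0]
2 nonzero rows, so rank(M) = 2.
M has 3 columns; by rank–nullity, nullity = 3 − 2 = 1.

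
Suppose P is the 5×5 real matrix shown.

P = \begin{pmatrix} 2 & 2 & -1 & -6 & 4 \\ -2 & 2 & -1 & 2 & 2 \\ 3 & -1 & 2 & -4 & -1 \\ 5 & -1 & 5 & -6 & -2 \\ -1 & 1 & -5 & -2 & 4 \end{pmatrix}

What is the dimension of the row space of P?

Row reduce to echelon form.
R2 ← R2 + R1: [0, 4, -2, -4, 6]
R3 ← R3 − (3/2)·R1: [0, -4, 7/2, 5, -7]
R4 ← R4 − (5/2)·R1: [0, -6, 15/2, 9, -12]
R5 ← R5 + (1/2)·R1: [0, 2, -11/2, -5, 6]
R3 ← R3 + R2: [0, 0, 3/2, 1, -1]
R4 ← R4 + (3/2)·R2: [0, 0, 9/2, 3, -3]
R5 ← R5 − (1/2)·R2: [0, 0, -9/2, -3, 3]
R4 ← R4 − (3)·R3: [0, 0, 0, 0, 0]
R5 ← R5 + (3)·R3: [0, 0, 0, 0, 0]
Echelon form has 3 nonzero rows, so rank(P) = 3.
The row space has dimension equal to the rank: 3.

3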